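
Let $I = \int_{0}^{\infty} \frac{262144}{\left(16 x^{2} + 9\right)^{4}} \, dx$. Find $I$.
$\frac{10240 \pi}{2187}$

Recall the elementary integral
$$J(a) = \int_{0}^{\infty} \frac{4}{a^{2} + x^{2}} \, dx = \frac{2 \pi}{a}.$$

Differentiating under the integral sign with respect to $a$,
$$\frac{dJ}{da} = \int_{0}^{\infty} - \frac{8 a}{\left(a^{2} + x^{2}\right)^{2}} \, dx = - \frac{2 \pi}{a^{2}},$$
so $\int_{0}^{\infty} \frac{4}{\left(a^{2} + x^{2}\right)^{2}} \, dx = \frac{\pi}{a^{3}}$.

Repeating — each differentiation of $1/(x^2+a^2)^j$ produces $-2ja/(x^2+a^2)^{j+1}$ — and dividing through by $-2ja$ at each step yields, after $3$ differentiations in total,
$$\int_{0}^{\infty} \frac{4}{\left(a^{2} + x^{2}\right)^{4}} \, dx = \frac{5 \pi}{8 a^{7}}.$$

Setting $a = \frac{3}{4}$:
$$I = \frac{10240 \pi}{2187}.$$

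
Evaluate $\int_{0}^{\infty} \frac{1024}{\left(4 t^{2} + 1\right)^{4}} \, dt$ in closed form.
$80 \pi$

Begin with the known result
$$J(a) = \int_{0}^{\infty} \frac{4}{a^{2} + t^{2}} \, dt = \frac{2 \pi}{a}.$$

Differentiating under the integral sign with respect to $a$,
$$\frac{dJ}{da} = \int_{0}^{\infty} - \frac{8 a}{\left(a^{2} + t^{2}\right)^{2}} \, dt = - \frac{2 \pi}{a^{2}},$$
so $\int_{0}^{\infty} \frac{4}{\left(a^{2} + t^{2}\right)^{2}} \, dt = \frac{\pi}{a^{3}}$.

Repeating — each differentiation of $1/(t^2+a^2)^j$ produces $-2ja/(t^2+a^2)^{j+1}$ — and dividing through by $-2ja$ at each step yields, after $3$ differentiations in total,
$$\int_{0}^{\infty} \frac{4}{\left(a^{2} + t^{2}\right)^{4}} \, dt = \frac{5 \pi}{8 a^{7}}.$$

Setting $a = \frac{1}{2}$:
$$I = 80 \pi.$$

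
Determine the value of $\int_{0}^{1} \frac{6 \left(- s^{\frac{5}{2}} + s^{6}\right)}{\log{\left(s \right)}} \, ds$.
$\log{\left(64 \right)}$

Introduce a parameter $a$ in the exponent: let $I(a) = \int_{0}^{1} \frac{6 \left(s^{6} - s^{a}\right)}{\log{\left(s \right)}} \, ds$.

Since $\dfrac{\partial}{\partial a}\,s^{a} = s^{a} \ln s$, the $\ln s$ in the denominator cancels and
$$\frac{dI}{da} = \int_{0}^{1} -6 s^{a} \, ds = -6 \left[\frac{s^{a+1}}{a+1}\right]_0^1 = - \frac{6}{a + 1}.$$

Integrating with respect to $a$ gives $I(a) = \log{\left(\frac{117649}{\left(a + 1\right)^{6}} \right)} + C$.

At $a = 6$ the integrand is identically $0$, so $I(6) = 0$. The closed form gives $0$, hence $C = 0$.

Setting $a = \frac{5}{2}$:
$$I = \log{\left(64 \right)}.$$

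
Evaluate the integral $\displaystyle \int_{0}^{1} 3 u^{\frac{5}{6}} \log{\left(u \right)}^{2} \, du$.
$\frac{1296}{1331}$

Consider the simpler parametrised integral
$$J(a) = \int_{0}^{1} 3 u^{a} \, du = \frac{3}{a + 1}.$$

Differentiating under the integral sign brings down a factor of $\ln u$:
$$\frac{dJ}{da} = \int_{0}^{1} 3 u^{a} \log{\left(u \right)} \, du = - \frac{3}{\left(a + 1\right)^{2}}.$$

Repeating twice in total — each differentiation brings down another $\ln u$ — gives
$$\frac{d^{2}J}{da^{2}} = \int_{0}^{1} 3 u^{a} \log{\left(u \right)}^{2} \, du = \frac{6}{\left(a + 1\right)^{3}},$$
and the integrand here is exactly the target integrand, so $I = \frac{6}{\left(a + 1\right)^{3}}$.

Setting $a = \frac{5}{6}$:
$$I = \frac{1296}{1331}.$$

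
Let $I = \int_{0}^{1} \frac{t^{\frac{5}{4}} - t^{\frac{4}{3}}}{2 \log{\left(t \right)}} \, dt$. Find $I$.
$\log{\left(\frac{3 \sqrt{21}}{14} \right)}$

Introduce a parameter $a$ in the exponent: let $I(a) = \int_{0}^{1} \frac{t^{\frac{5}{4}} - t^{a}}{2 \log{\left(t \right)}} \, dt$.

Since $\dfrac{\partial}{\partial a}\,t^{a} = t^{a} \ln t$, the $\ln t$ in the denominator cancels and
$$\frac{dI}{da} = \int_{0}^{1} - \frac{1}{2} t^{a} \, dt = - \frac{1}{2} \left[\frac{t^{a+1}}{a+1}\right]_0^1 = - \frac{1}{2 a + 2}.$$

Integrating with respect to $a$ gives $I(a) = - \frac{\log{\left(a + 1 \right)}}{2} - \log{\left(2 \right)} + \log{\left(3 \right)} + C$.

At $a = \frac{5}{4}$ the integrand is identically $0$, so $I(\frac{5}{4}) = 0$. The closed form gives $0$, hence $C = 0$.

Setting $a = \frac{4}{3}$:
$$I = \log{\left(\frac{3 \sqrt{21}}{14} \right)}.$$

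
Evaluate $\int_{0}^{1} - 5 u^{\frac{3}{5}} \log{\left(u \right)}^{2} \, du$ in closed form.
$- \frac{625}{256}$

Begin with the known integral
$$J(a) = \int_{0}^{1} - 5 u^{a} \, du = - \frac{5}{a + 1}.$$

Differentiating under the integral sign brings down a factor of $\ln u$:
$$\frac{dJ}{da} = \int_{0}^{1} - 5 u^{a} \log{\left(u \right)} \, du = \frac{5}{\left(a + 1\right)^{2}}.$$

Repeating twice in total — each differentiation brings down another $\ln u$ — gives
$$\frac{d^{2}J}{da^{2}} = \int_{0}^{1} - 5 u^{a} \log{\left(u \right)}^{2} \, du = - \frac{10}{\left(a + 1\right)^{3}},$$
and the integrand here is exactly the target integrand, so $I = - \frac{10}{\left(a + 1\right)^{3}}$.

Setting $a = \frac{3}{5}$:
$$I = - \frac{625}{256}.$$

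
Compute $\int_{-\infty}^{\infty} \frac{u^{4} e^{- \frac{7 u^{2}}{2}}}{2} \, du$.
$\frac{3 \sqrt{14} \sqrt{\pi}}{686}$

Start from the elementary integral
$$J(a) = \int_{-\infty}^{\infty} \frac{e^{- a u^{2}}}{2} \, du = \frac{\sqrt{\pi}}{2 \sqrt{a}}.$$

Differentiating under the integral sign brings down a factor of $(-u^2)$:
$$\frac{dJ}{da} = \int_{-\infty}^{\infty} - \frac{u^{2} e^{- a u^{2}}}{2} \, du = - \frac{\sqrt{\pi}}{4 a^{\frac{3}{2}}}.$$

Repeating twice in total — each differentiation brings down another $(-u^2)$ — gives
$$\frac{d^{2}J}{da^{2}} = \int_{-\infty}^{\infty} \frac{u^{4} e^{- a u^{2}}}{2} \, du = \frac{3 \sqrt{\pi}}{8 a^{\frac{5}{2}}},$$
and the integrand here is exactly the target integrand, so $I = \frac{3 \sqrt{\pi}}{8 a^{\frac{5}{2}}}$.

Setting $a = \frac{7}{2}$:
$$I = \frac{3 \sqrt{14} \sqrt{\pi}}{686}.$$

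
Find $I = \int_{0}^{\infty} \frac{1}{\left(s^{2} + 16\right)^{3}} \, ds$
$\frac{3 \pi}{16384}$

Begin with the known result
$$J(a) = \int_{0}^{\infty} \frac{1}{a^{2} + s^{2}} \, ds = \frac{\pi}{2 a}.$$

Differentiating under the integral sign with respect to $a$,
$$\frac{dJ}{da} = \int_{0}^{\infty} - \frac{2 a}{\left(a^{2} + s^{2}\right)^{2}} \, ds = - \frac{\pi}{2 a^{2}},$$
so $\int_{0}^{\infty} \frac{1}{\left(a^{2} + s^{2}\right)^{2}} \, ds = \frac{\pi}{4 a^{3}}$.

Repeating — each differentiation of $1/(s^2+a^2)^j$ produces $-2ja/(s^2+a^2)^{j+1}$ — and dividing through by $-2ja$ at each step yields, after $2$ differentiations in total,
$$\int_{0}^{\infty} \frac{1}{\left(a^{2} + s^{2}\right)^{3}} \, ds = \frac{3 \pi}{16 a^{5}}.$$

Setting $a = 4$:
$$I = \frac{3 \pi}{16384}.$$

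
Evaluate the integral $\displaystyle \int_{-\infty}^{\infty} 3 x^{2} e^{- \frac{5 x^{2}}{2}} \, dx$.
$\frac{3 \sqrt{10} \sqrt{\pi}}{25}$

Begin with the known integral
$$J(a) = \int_{-\infty}^{\infty} 3 e^{- a x^{2}} \, dx = \frac{3 \sqrt{\pi}}{\sqrt{a}}.$$

Differentiating under the integral sign brings down a factor of $(-x^2)$:
$$\frac{dJ}{da} = \int_{-\infty}^{\infty} - 3 x^{2} e^{- a x^{2}} \, dx = - \frac{3 \sqrt{\pi}}{2 a^{\frac{3}{2}}}.$$

The integral on the left is $-I$, so $I = \frac{3 \sqrt{\pi}}{2 a^{\frac{3}{2}}}$.

Setting $a = \frac{5}{2}$:
$$I = \frac{3 \sqrt{10} \sqrt{\pi}}{25}.$$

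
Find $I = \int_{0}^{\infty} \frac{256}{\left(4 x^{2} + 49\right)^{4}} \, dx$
$\frac{20 \pi}{823543}$

Begin with the known result
$$J(a) = \int_{0}^{\infty} \frac{1}{a^{2} + x^{2}} \, dx = \frac{\pi}{2 a}.$$

Differentiating under the integral sign with respect to $a$,
$$\frac{dJ}{da} = \int_{0}^{\infty} - \frac{2 a}{\left(a^{2} + x^{2}\right)^{2}} \, dx = - \frac{\pi}{2 a^{2}},$$
so $\int_{0}^{\infty} \frac{1}{\left(a^{2} + x^{2}\right)^{2}} \, dx = \frac{\pi}{4 a^{3}}$.

Repeating — each differentiation of $1/(x^2+a^2)^j$ produces $-2ja/(x^2+a^2)^{j+1}$ — and dividing through by $-2ja$ at each step yields, after $3$ differentiations in total,
$$\int_{0}^{\infty} \frac{1}{\left(a^{2} + x^{2}\right)^{4}} \, dx = \frac{5 \pi}{32 a^{7}}.$$

Setting $a = \frac{7}{2}$:
$$I = \frac{20 \pi}{823543}.$$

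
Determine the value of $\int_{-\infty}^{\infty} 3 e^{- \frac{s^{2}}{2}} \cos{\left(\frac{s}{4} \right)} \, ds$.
$\frac{3 \sqrt{2} \sqrt{\pi}}{e^{\frac{1}{32}}}$

Let $b$ denote the cosine frequency and define $I(b) = \int_{-\infty}^{\infty} 3 e^{- \frac{s^{2}}{2}} \cos{\left(b s \right)} \, ds$.

Differentiating under the integral sign,
$$I'(b) = \int_{-\infty}^{\infty} - 3 s e^{- \frac{s^{2}}{2}} \sin{\left(b s \right)} \, ds.$$

Integrate $\int_{-\infty}^{\infty} s \sin(b s)\, e^{- \frac{s^{2}}{2}}\, ds$ by parts with $u = \sin(b s)$ and $dv = s\, e^{- \frac{s^{2}}{2}}\, ds$, giving $v = - e^{- \frac{s^{2}}{2}}$. The boundary term vanishes and
$$\int_{-\infty}^{\infty} s \sin(b s)\, e^{- \frac{s^{2}}{2}}\, ds = b \int_{-\infty}^{\infty} \cos(b s)\, e^{- \frac{s^{2}}{2}}\, ds,$$
so $I'(b) = - b\, I(b)$.

This is a separable first-order ODE; solving with the initial condition $I(0) = \int_{-\infty}^{\infty} 3 e^{- \frac{s^{2}}{2}}\,ds = 3 \sqrt{2} \sqrt{\pi}$ gives
$$I(b) = 3 \sqrt{2} \sqrt{\pi} e^{- \frac{b^{2}}{2}}.$$

Setting $b = \frac{1}{4}$:
$$I = \frac{3 \sqrt{2} \sqrt{\pi}}{e^{\frac{1}{32}}}.$$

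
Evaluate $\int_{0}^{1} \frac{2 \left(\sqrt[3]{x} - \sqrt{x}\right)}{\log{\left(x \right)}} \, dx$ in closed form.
$\log{\left(\frac{64}{81} \right)}$

Introduce a parameter $a$ in the exponent: let $I(a) = \int_{0}^{1} \frac{2 \left(- \sqrt{x} + x^{a}\right)}{\log{\left(x \right)}} \, dx$.

Since $\dfrac{\partial}{\partial a}\,x^{a} = x^{a} \ln x$, the $\ln x$ in the denominator cancels and
$$\frac{dI}{da} = \int_{0}^{1} 2 x^{a} \, dx = 2 \left[\frac{x^{a+1}}{a+1}\right]_0^1 = \frac{2}{a + 1}.$$

Integrating with respect to $a$ gives $I(a) = \log{\left(\frac{4 \left(a + 1\right)^{2}}{9} \right)} + C$.

At $a = \frac{1}{2}$ the integrand is identically $0$, so $I(\frac{1}{2}) = 0$. The closed form gives $0$, hence $C = 0$.

Setting $a = \frac{1}{3}$:
$$I = \log{\left(\frac{64}{81} \right)}.$$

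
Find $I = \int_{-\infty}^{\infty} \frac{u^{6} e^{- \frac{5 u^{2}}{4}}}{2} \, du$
$\frac{24 \sqrt{5} \sqrt{\pi}}{125}$

Start from the elementary integral
$$J(a) = \int_{-\infty}^{\infty} \frac{e^{- a u^{2}}}{2} \, du = \frac{\sqrt{\pi}}{2 \sqrt{a}}.$$

Differentiating under the integral sign brings down a factor of $(-u^2)$:
$$\frac{dJ}{da} = \int_{-\infty}^{\infty} - \frac{u^{2} e^{- a u^{2}}}{2} \, du = - \frac{\sqrt{\pi}}{4 a^{\frac{3}{2}}}.$$

Repeating $3$ times in total — each differentiation brings down another $(-u^2)$ — gives
$$\frac{d^{3}J}{da^{3}} = \int_{-\infty}^{\infty} - \frac{u^{6} e^{- a u^{2}}}{2} \, du = - \frac{15 \sqrt{\pi}}{16 a^{\frac{7}{2}}},$$
and the integrand here is $(-1)^{3}$ times the target integrand, so $I = (-1)^{3}\,\frac{d^{3}J}{da^{3}} = \frac{15 \sqrt{\pi}}{16 a^{\frac{7}{2}}}$.

Setting $a = \frac{5}{4}$:
$$I = \frac{24 \sqrt{5} \sqrt{\pi}}{125}.$$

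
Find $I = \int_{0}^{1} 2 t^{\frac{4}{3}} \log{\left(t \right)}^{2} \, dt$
$\frac{108}{343}$

Begin with the known integral
$$J(a) = \int_{0}^{1} 2 t^{a} \, dt = \frac{2}{a + 1}.$$

Differentiating under the integral sign brings down a factor of $\ln t$:
$$\frac{dJ}{da} = \int_{0}^{1} 2 t^{a} \log{\left(t \right)} \, dt = - \frac{2}{\left(a + 1\right)^{2}}.$$

Repeating twice in total — each differentiation brings down another $\ln t$ — gives
$$\frac{d^{2}J}{da^{2}} = \int_{0}^{1} 2 t^{a} \log{\left(t \right)}^{2} \, dt = \frac{4}{\left(a + 1\right)^{3}},$$
and the integrand here is exactly the target integrand, so $I = \frac{4}{\left(a + 1\right)^{3}}$.

Setting $a = \frac{4}{3}$:
$$I = \frac{108}{343}.$$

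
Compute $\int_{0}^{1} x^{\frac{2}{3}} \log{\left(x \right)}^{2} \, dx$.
$\frac{54}{125}$

Begin with the known integral
$$J(a) = \int_{0}^{1} x^{a} \, dx = \frac{1}{a + 1}.$$

Differentiating under the integral sign brings down a factor of $\ln x$:
$$\frac{dJ}{da} = \int_{0}^{1} x^{a} \log{\left(x \right)} \, dx = - \frac{1}{\left(a + 1\right)^{2}}.$$

Repeating twice in total — each differentiation brings down another $\ln x$ — gives
$$\frac{d^{2}J}{da^{2}} = \int_{0}^{1} x^{a} \log{\left(x \right)}^{2} \, dx = \frac{2}{\left(a + 1\right)^{3}},$$
and the integrand here is exactly the target integrand, so $I = \frac{2}{\left(a + 1\right)^{3}}$.

Setting $a = \frac{2}{3}$:
$$I = \frac{54}{125}.$$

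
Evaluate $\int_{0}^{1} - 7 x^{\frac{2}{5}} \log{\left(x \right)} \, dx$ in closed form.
$\frac{25}{7}$

Start from the elementary integral
$$J(a) = \int_{0}^{1} - 7 x^{a} \, dx = - \frac{7}{a + 1}.$$

Differentiating under the integral sign brings down a factor of $\ln x$:
$$\frac{dJ}{da} = \int_{0}^{1} - 7 x^{a} \log{\left(x \right)} \, dx = \frac{7}{\left(a + 1\right)^{2}}.$$

The integral on the left is $I$, so $I = \frac{7}{\left(a + 1\right)^{2}}$.

Setting $a = \frac{2}{5}$:
$$I = \frac{25}{7}.$$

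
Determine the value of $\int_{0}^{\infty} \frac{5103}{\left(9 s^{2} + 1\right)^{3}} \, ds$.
$\frac{5103 \pi}{16}$

Start from the standard arctangent integral
$$J(a) = \int_{0}^{\infty} \frac{7}{a^{2} + s^{2}} \, ds = \frac{7 \pi}{2 a}.$$

Differentiating under the integral sign with respect to $a$,
$$\frac{dJ}{da} = \int_{0}^{\infty} - \frac{14 a}{\left(a^{2} + s^{2}\right)^{2}} \, ds = - \frac{7 \pi}{2 a^{2}},$$
so $\int_{0}^{\infty} \frac{7}{\left(a^{2} + s^{2}\right)^{2}} \, ds = \frac{7 \pi}{4 a^{3}}$.

Repeating — each differentiation of $1/(s^2+a^2)^j$ produces $-2ja/(s^2+a^2)^{j+1}$ — and dividing through by $-2ja$ at each step yields, after $2$ differentiations in total,
$$\int_{0}^{\infty} \frac{7}{\left(a^{2} + s^{2}\right)^{3}} \, ds = \frac{21 \pi}{16 a^{5}}.$$

Setting $a = \frac{1}{3}$:
$$I = \frac{5103 \pi}{16}.$$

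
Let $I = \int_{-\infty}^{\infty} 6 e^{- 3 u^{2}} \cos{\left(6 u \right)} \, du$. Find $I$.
$\frac{2 \sqrt{3} \sqrt{\pi}}{e^{3}}$

Define $I(b) = \int_{-\infty}^{\infty} 6 e^{- 3 u^{2}} \cos{\left(b u \right)} \, du$.

Differentiating under the integral sign,
$$I'(b) = \int_{-\infty}^{\infty} - 6 u e^{- 3 u^{2}} \sin{\left(b u \right)} \, du.$$

Integrate $\int_{-\infty}^{\infty} u \sin(b u)\, e^{- 3 u^{2}}\, du$ by parts with $w = \sin(b u)$ and $dv = u\, e^{- 3 u^{2}}\, du$, giving $v = - \frac{e^{- 3 u^{2}}}{6}$. The boundary term vanishes and
$$\int_{-\infty}^{\infty} u \sin(b u)\, e^{- 3 u^{2}}\, du = \frac{b}{6} \int_{-\infty}^{\infty} \cos(b u)\, e^{- 3 u^{2}}\, du,$$
so $I'(b) = - \frac{b}{6}\, I(b)$.

This is a separable first-order ODE; solving with the initial condition $I(0) = \int_{-\infty}^{\infty} 6 e^{- 3 u^{2}}\,du = 2 \sqrt{3} \sqrt{\pi}$ gives
$$I(b) = 2 \sqrt{3} \sqrt{\pi} e^{- \frac{b^{2}}{12}}.$$

Setting $b = 6$:
$$I = \frac{2 \sqrt{3} \sqrt{\pi}}{e^{3}}.$$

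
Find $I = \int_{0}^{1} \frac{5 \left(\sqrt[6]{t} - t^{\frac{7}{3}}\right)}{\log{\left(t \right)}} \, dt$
$\log{\left(\frac{16807}{3200000} \right)}$

Consider the one-parameter family: let $I(a) = \int_{0}^{1} \frac{5 \left(- t^{\frac{7}{3}} + t^{a}\right)}{\log{\left(t \right)}} \, dt$.

Since $\dfrac{\partial}{\partial a}\,t^{a} = t^{a} \ln t$, the $\ln t$ in the denominator cancels and
$$\frac{dI}{da} = \int_{0}^{1} 5 t^{a} \, dt = 5 \left[\frac{t^{a+1}}{a+1}\right]_0^1 = \frac{5}{a + 1}.$$

Integrating with respect to $a$ gives $I(a) = \log{\left(\frac{243 \left(a + 1\right)^{5}}{100000} \right)} + C$.

At $a = \frac{7}{3}$ the integrand is identically $0$, so $I(\frac{7}{3}) = 0$. The closed form gives $0$, hence $C = 0$.

Setting $a = \frac{1}{6}$:
$$I = \log{\left(\frac{16807}{3200000} \right)}.$$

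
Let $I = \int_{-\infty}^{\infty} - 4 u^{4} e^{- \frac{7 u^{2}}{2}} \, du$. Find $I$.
$- \frac{12 \sqrt{14} \sqrt{\pi}}{343}$

Consider the simpler parametrised integral
$$J(a) = \int_{-\infty}^{\infty} - 4 e^{- a u^{2}} \, du = - \frac{4 \sqrt{\pi}}{\sqrt{a}}.$$

Differentiating under the integral sign brings down a factor of $(-u^2)$:
$$\frac{dJ}{da} = \int_{-\infty}^{\infty} 4 u^{2} e^{- a u^{2}} \, du = \frac{2 \sqrt{\pi}}{a^{\frac{3}{2}}}.$$

Repeating twice in total — each differentiation brings down another $(-u^2)$ — gives
$$\frac{d^{2}J}{da^{2}} = \int_{-\infty}^{\infty} - 4 u^{4} e^{- a u^{2}} \, du = - \frac{3 \sqrt{\pi}}{a^{\frac{5}{2}}},$$
and the integrand here is exactly the target integrand, so $I = - \frac{3 \sqrt{\pi}}{a^{\frac{5}{2}}}$.

Setting $a = \frac{7}{2}$:
$$I = - \frac{12 \sqrt{14} \sqrt{\pi}}{343}.$$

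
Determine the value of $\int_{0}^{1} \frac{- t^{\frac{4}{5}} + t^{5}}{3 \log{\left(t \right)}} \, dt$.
$- \frac{\log{\left(3 \right)}}{3} + \frac{\log{\left(10 \right)}}{3}$

Consider the one-parameter family: let $I(a) = \int_{0}^{1} \frac{t^{5} - t^{a}}{3 \log{\left(t \right)}} \, dt$.

Since $\dfrac{\partial}{\partial a}\,t^{a} = t^{a} \ln t$, the $\ln t$ in the denominator cancels and
$$\frac{dI}{da} = \int_{0}^{1} - \frac{1}{3} t^{a} \, dt = - \frac{1}{3} \left[\frac{t^{a+1}}{a+1}\right]_0^1 = - \frac{1}{3 a + 3}.$$

Integrating with respect to $a$ gives $I(a) = - \frac{\log{\left(a + 1 \right)}}{3} + \frac{\log{\left(6 \right)}}{3} + C$.

At $a = 5$ the integrand is identically $0$, so $I(5) = 0$. The closed form gives $0$, hence $C = 0$.

Setting $a = \frac{4}{5}$:
$$I = - \frac{\log{\left(3 \right)}}{3} + \frac{\log{\left(10 \right)}}{3}.$$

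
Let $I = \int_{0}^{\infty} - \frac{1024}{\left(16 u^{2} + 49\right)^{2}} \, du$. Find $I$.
$- \frac{64 \pi}{343}$

Recall the elementary integral
$$J(a) = \int_{0}^{\infty} - \frac{4}{a^{2} + u^{2}} \, du = - \frac{2 \pi}{a}.$$

Differentiating under the integral sign with respect to $a$,
$$\frac{dJ}{da} = \int_{0}^{\infty} \frac{8 a}{\left(a^{2} + u^{2}\right)^{2}} \, du = \frac{2 \pi}{a^{2}},$$
so $\int_{0}^{\infty} - \frac{4}{\left(a^{2} + u^{2}\right)^{2}} \, du = - \frac{\pi}{a^{3}}$.

Setting $a = \frac{7}{4}$:
$$I = - \frac{64 \pi}{343}.$$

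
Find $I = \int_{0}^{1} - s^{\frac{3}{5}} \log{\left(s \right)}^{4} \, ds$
$- \frac{9375}{4096}$

Consider the simpler parametrised integral
$$J(a) = \int_{0}^{1} - s^{a} \, ds = - \frac{1}{a + 1}.$$

Differentiating under the integral sign brings down a factor of $\ln s$:
$$\frac{dJ}{da} = \int_{0}^{1} - s^{a} \log{\left(s \right)} \, ds = \frac{1}{\left(a + 1\right)^{2}}.$$

Repeating $4$ times in total — each differentiation brings down another $\ln s$ — gives
$$\frac{d^{4}J}{da^{4}} = \int_{0}^{1} - s^{a} \log{\left(s \right)}^{4} \, ds = - \frac{24}{\left(a + 1\right)^{5}},$$
and the integrand here is exactly the target integrand, so $I = - \frac{24}{\left(a + 1\right)^{5}}$.

Setting $a = \frac{3}{5}$:
$$I = - \frac{9375}{4096}.$$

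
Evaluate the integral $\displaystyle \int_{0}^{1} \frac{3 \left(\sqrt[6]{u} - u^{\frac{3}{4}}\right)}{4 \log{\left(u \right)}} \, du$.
$- \frac{3 \log{\left(6 \right)}}{4} + \frac{3 \log{\left(2 \right)}}{2}$

Replace the exponent $\frac{3}{4}$ by a parameter $a$: let $I(a) = \int_{0}^{1} \frac{3 \left(\sqrt[6]{u} - u^{a}\right)}{4 \log{\left(u \right)}} \, du$.

Since $\dfrac{\partial}{\partial a}\,u^{a} = u^{a} \ln u$, the $\ln u$ in the denominator cancels and
$$\frac{dI}{da} = \int_{0}^{1} - \frac{3}{4} u^{a} \, du = - \frac{3}{4} \left[\frac{u^{a+1}}{a+1}\right]_0^1 = - \frac{3}{4 a + 4}.$$

Integrating with respect to $a$ gives $I(a) = - \frac{3 \log{\left(a + 1 \right)}}{4} - \frac{3 \log{\left(6 \right)}}{4} + \frac{3 \log{\left(7 \right)}}{4} + C$.

At $a = \frac{1}{6}$ the integrand is identically $0$, so $I(\frac{1}{6}) = 0$. The closed form gives $0$, hence $C = 0$.

Setting $a = \frac{3}{4}$:
$$I = - \frac{3 \log{\left(6 \right)}}{4} + \frac{3 \log{\left(2 \right)}}{2}.$$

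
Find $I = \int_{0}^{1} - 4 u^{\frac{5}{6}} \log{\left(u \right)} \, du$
$\frac{144}{121}$

Start from the elementary integral
$$J(a) = \int_{0}^{1} - 4 u^{a} \, du = - \frac{4}{a + 1}.$$

Differentiating under the integral sign brings down a factor of $\ln u$:
$$\frac{dJ}{da} = \int_{0}^{1} - 4 u^{a} \log{\left(u \right)} \, du = \frac{4}{\left(a + 1\right)^{2}}.$$

The integral on the left is $I$, so $I = \frac{4}{\left(a + 1\right)^{2}}$.

Setting $a = \frac{5}{6}$:
$$I = \frac{144}{121}.$$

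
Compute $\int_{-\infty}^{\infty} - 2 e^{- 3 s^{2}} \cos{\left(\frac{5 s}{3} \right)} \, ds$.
$- \frac{2 \sqrt{3} \sqrt{\pi}}{3 e^{\frac{25}{108}}}$

Let $b$ denote the cosine frequency and define $I(b) = \int_{-\infty}^{\infty} - 2 e^{- 3 s^{2}} \cos{\left(b s \right)} \, ds$.

Differentiating under the integral sign,
$$I'(b) = \int_{-\infty}^{\infty} 2 s e^{- 3 s^{2}} \sin{\left(b s \right)} \, ds.$$

Integrate $\int_{-\infty}^{\infty} s \sin(b s)\, e^{- 3 s^{2}}\, ds$ by parts with $u = \sin(b s)$ and $dv = s\, e^{- 3 s^{2}}\, ds$, giving $v = - \frac{e^{- 3 s^{2}}}{6}$. The boundary term vanishes and
$$\int_{-\infty}^{\infty} s \sin(b s)\, e^{- 3 s^{2}}\, ds = \frac{b}{6} \int_{-\infty}^{\infty} \cos(b s)\, e^{- 3 s^{2}}\, ds,$$
so $I'(b) = - \frac{b}{6}\, I(b)$.

This is a separable first-order ODE; solving with the initial condition $I(0) = \int_{-\infty}^{\infty} - 2 e^{- 3 s^{2}}\,ds = - \frac{2 \sqrt{3} \sqrt{\pi}}{3}$ gives
$$I(b) = - \frac{2 \sqrt{3} \sqrt{\pi} e^{- \frac{b^{2}}{12}}}{3}.$$

Setting $b = \frac{5}{3}$:
$$I = - \frac{2 \sqrt{3} \sqrt{\pi}}{3 e^{\frac{25}{108}}}.$$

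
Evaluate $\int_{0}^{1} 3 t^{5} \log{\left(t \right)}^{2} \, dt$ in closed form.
$\frac{1}{36}$

Start from the elementary integral
$$J(a) = \int_{0}^{1} 3 t^{a} \, dt = \frac{3}{a + 1}.$$

Differentiating under the integral sign brings down a factor of $\ln t$:
$$\frac{dJ}{da} = \int_{0}^{1} 3 t^{a} \log{\left(t \right)} \, dt = - \frac{3}{\left(a + 1\right)^{2}}.$$

Repeating twice in total — each differentiation brings down another $\ln t$ — gives
$$\frac{d^{2}J}{da^{2}} = \int_{0}^{1} 3 t^{a} \log{\left(t \right)}^{2} \, dt = \frac{6}{\left(a + 1\right)^{3}},$$
and the integrand here is exactly the target integrand, so $I = \frac{6}{\left(a + 1\right)^{3}}$.

Setting $a = 5$:
$$I = \frac{1}{36}.$$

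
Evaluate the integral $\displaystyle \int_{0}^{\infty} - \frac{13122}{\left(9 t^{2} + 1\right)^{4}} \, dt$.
$- \frac{10935 \pi}{16}$

Start from the standard arctangent integral
$$J(a) = \int_{0}^{\infty} - \frac{2}{a^{2} + t^{2}} \, dt = - \frac{\pi}{a}.$$

Differentiating under the integral sign with respect to $a$,
$$\frac{dJ}{da} = \int_{0}^{\infty} \frac{4 a}{\left(a^{2} + t^{2}\right)^{2}} \, dt = \frac{\pi}{a^{2}},$$
so $\int_{0}^{\infty} - \frac{2}{\left(a^{2} + t^{2}\right)^{2}} \, dt = - \frac{\pi}{2 a^{3}}$.

Repeating — each differentiation of $1/(t^2+a^2)^j$ produces $-2ja/(t^2+a^2)^{j+1}$ — and dividing through by $-2ja$ at each step yields, after $3$ differentiations in total,
$$\int_{0}^{\infty} - \frac{2}{\left(a^{2} + t^{2}\right)^{4}} \, dt = - \frac{5 \pi}{16 a^{7}}.$$

Setting $a = \frac{1}{3}$:
$$I = - \frac{10935 \pi}{16}.$$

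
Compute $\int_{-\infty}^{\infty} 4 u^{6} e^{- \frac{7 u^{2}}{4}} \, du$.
$\frac{960 \sqrt{7} \sqrt{\pi}}{2401}$

Start from the elementary integral
$$J(a) = \int_{-\infty}^{\infty} 4 e^{- a u^{2}} \, du = \frac{4 \sqrt{\pi}}{\sqrt{a}}.$$

Differentiating under the integral sign brings down a factor of $(-u^2)$:
$$\frac{dJ}{da} = \int_{-\infty}^{\infty} - 4 u^{2} e^{- a u^{2}} \, du = - \frac{2 \sqrt{\pi}}{a^{\frac{3}{2}}}.$$

Repeating $3$ times in total — each differentiation brings down another $(-u^2)$ — gives
$$\frac{d^{3}J}{da^{3}} = \int_{-\infty}^{\infty} - 4 u^{6} e^{- a u^{2}} \, du = - \frac{15 \sqrt{\pi}}{2 a^{\frac{7}{2}}},$$
and the integrand here is $(-1)^{3}$ times the target integrand, so $I = (-1)^{3}\,\frac{d^{3}J}{da^{3}} = \frac{15 \sqrt{\pi}}{2 a^{\frac{7}{2}}}$.

Setting $a = \frac{7}{4}$:
$$I = \frac{960 \sqrt{7} \sqrt{\pi}}{2401}.$$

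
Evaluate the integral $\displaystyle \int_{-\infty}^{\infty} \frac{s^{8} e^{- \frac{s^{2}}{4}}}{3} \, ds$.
$1120 \sqrt{\pi}$

Consider the simpler parametrised integral
$$J(a) = \int_{-\infty}^{\infty} \frac{e^{- a s^{2}}}{3} \, ds = \frac{\sqrt{\pi}}{3 \sqrt{a}}.$$

Differentiating under the integral sign brings down a factor of $(-s^2)$:
$$\frac{dJ}{da} = \int_{-\infty}^{\infty} - \frac{s^{2} e^{- a s^{2}}}{3} \, ds = - \frac{\sqrt{\pi}}{6 a^{\frac{3}{2}}}.$$

Repeating $4$ times in total — each differentiation brings down another $(-s^2)$ — gives
$$\frac{d^{4}J}{da^{4}} = \int_{-\infty}^{\infty} \frac{s^{8} e^{- a s^{2}}}{3} \, ds = \frac{35 \sqrt{\pi}}{16 a^{\frac{9}{2}}},$$
and the integrand here is exactly the target integrand, so $I = \frac{35 \sqrt{\pi}}{16 a^{\frac{9}{2}}}$.

Setting $a = \frac{1}{4}$:
$$I = 1120 \sqrt{\pi}.$$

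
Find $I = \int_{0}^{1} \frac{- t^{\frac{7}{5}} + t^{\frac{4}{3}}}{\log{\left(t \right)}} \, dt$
$\log{\left(\frac{35}{36} \right)}$

Consider the one-parameter family: let $I(a) = \int_{0}^{1} \frac{- t^{\frac{7}{5}} + t^{a}}{\log{\left(t \right)}} \, dt$.

Since $\dfrac{\partial}{\partial a}\,t^{a} = t^{a} \ln t$, the $\ln t$ in the denominator cancels and
$$\frac{dI}{da} = \int_{0}^{1} t^{a} \, dt = \left[\frac{t^{a+1}}{a+1}\right]_0^1 = \frac{1}{a + 1}.$$

Integrating with respect to $a$ gives $I(a) = \log{\left(\frac{5 a}{12} + \frac{5}{12} \right)} + C$.

At $a = \frac{7}{5}$ the integrand is identically $0$, so $I(\frac{7}{5}) = 0$. The closed form gives $0$, hence $C = 0$.

Setting $a = \frac{4}{3}$:
$$I = \log{\left(\frac{35}{36} \right)}.$$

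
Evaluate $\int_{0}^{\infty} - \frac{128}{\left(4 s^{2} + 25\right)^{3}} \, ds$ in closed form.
$- \frac{12 \pi}{3125}$

Begin with the known result
$$J(a) = \int_{0}^{\infty} - \frac{2}{a^{2} + s^{2}} \, ds = - \frac{\pi}{a}.$$

Differentiating under the integral sign with respect to $a$,
$$\frac{dJ}{da} = \int_{0}^{\infty} \frac{4 a}{\left(a^{2} + s^{2}\right)^{2}} \, ds = \frac{\pi}{a^{2}},$$
so $\int_{0}^{\infty} - \frac{2}{\left(a^{2} + s^{2}\right)^{2}} \, ds = - \frac{\pi}{2 a^{3}}$.

Repeating — each differentiation of $1/(s^2+a^2)^j$ produces $-2ja/(s^2+a^2)^{j+1}$ — and dividing through by $-2ja$ at each step yields, after $2$ differentiations in total,
$$\int_{0}^{\infty} - \frac{2}{\left(a^{2} + s^{2}\right)^{3}} \, ds = - \frac{3 \pi}{8 a^{5}}.$$

Setting $a = \frac{5}{2}$:
$$I = - \frac{12 \pi}{3125}.$$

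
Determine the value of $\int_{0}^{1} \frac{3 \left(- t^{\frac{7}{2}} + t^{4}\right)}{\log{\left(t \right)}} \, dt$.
$\log{\left(\frac{1000}{729} \right)}$

Introduce a parameter $a$ in the exponent: let $I(a) = \int_{0}^{1} \frac{3 \left(- t^{\frac{7}{2}} + t^{a}\right)}{\log{\left(t \right)}} \, dt$.

Since $\dfrac{\partial}{\partial a}\,t^{a} = t^{a} \ln t$, the $\ln t$ in the denominator cancels and
$$\frac{dI}{da} = \int_{0}^{1} 3 t^{a} \, dt = 3 \left[\frac{t^{a+1}}{a+1}\right]_0^1 = \frac{3}{a + 1}.$$

Integrating with respect to $a$ gives $I(a) = \log{\left(\frac{8 \left(a + 1\right)^{3}}{729} \right)} + C$.

At $a = \frac{7}{2}$ the integrand is identically $0$, so $I(\frac{7}{2}) = 0$. The closed form gives $0$, hence $C = 0$.

Setting $a = 4$:
$$I = \log{\left(\frac{1000}{729} \right)}.$$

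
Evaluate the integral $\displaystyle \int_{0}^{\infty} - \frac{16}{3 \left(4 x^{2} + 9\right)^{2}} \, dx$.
$- \frac{2 \pi}{81}$

Begin with the known result
$$J(a) = \int_{0}^{\infty} - \frac{1}{3 \left(a^{2} + x^{2}\right)} \, dx = - \frac{\pi}{6 a}.$$

Differentiating under the integral sign with respect to $a$,
$$\frac{dJ}{da} = \int_{0}^{\infty} \frac{2 a}{3 \left(a^{2} + x^{2}\right)^{2}} \, dx = \frac{\pi}{6 a^{2}},$$
so $\int_{0}^{\infty} - \frac{1}{3 \left(a^{2} + x^{2}\right)^{2}} \, dx = - \frac{\pi}{12 a^{3}}$.

Setting $a = \frac{3}{2}$:
$$I = - \frac{2 \pi}{81}.$$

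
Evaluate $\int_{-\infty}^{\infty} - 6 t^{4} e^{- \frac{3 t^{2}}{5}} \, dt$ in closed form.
$- \frac{25 \sqrt{15} \sqrt{\pi}}{6}$

Start from the elementary integral
$$J(a) = \int_{-\infty}^{\infty} - 6 e^{- a t^{2}} \, dt = - \frac{6 \sqrt{\pi}}{\sqrt{a}}.$$

Differentiating under the integral sign brings down a factor of $(-t^2)$:
$$\frac{dJ}{da} = \int_{-\infty}^{\infty} 6 t^{2} e^{- a t^{2}} \, dt = \frac{3 \sqrt{\pi}}{a^{\frac{3}{2}}}.$$

Repeating twice in total — each differentiation brings down another $(-t^2)$ — gives
$$\frac{d^{2}J}{da^{2}} = \int_{-\infty}^{\infty} - 6 t^{4} e^{- a t^{2}} \, dt = - \frac{9 \sqrt{\pi}}{2 a^{\frac{5}{2}}},$$
and the integrand here is exactly the target integrand, so $I = - \frac{9 \sqrt{\pi}}{2 a^{\frac{5}{2}}}$.

Setting $a = \frac{3}{5}$:
$$I = - \frac{25 \sqrt{15} \sqrt{\pi}}{6}.$$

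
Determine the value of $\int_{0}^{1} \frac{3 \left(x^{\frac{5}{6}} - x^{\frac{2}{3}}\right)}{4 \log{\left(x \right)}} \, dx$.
$- \frac{3 \log{\left(10 \right)}}{4} + \frac{3 \log{\left(11 \right)}}{4}$

Replace the exponent $\frac{5}{6}$ by a parameter $a$: let $I(a) = \int_{0}^{1} \frac{3 \left(- x^{\frac{2}{3}} + x^{a}\right)}{4 \log{\left(x \right)}} \, dx$.

Since $\dfrac{\partial}{\partial a}\,x^{a} = x^{a} \ln x$, the $\ln x$ in the denominator cancels and
$$\frac{dI}{da} = \int_{0}^{1} \frac{3}{4} x^{a} \, dx = \frac{3}{4} \left[\frac{x^{a+1}}{a+1}\right]_0^1 = \frac{3}{4 \left(a + 1\right)}.$$

Integrating with respect to $a$ gives $I(a) = \log{\left(\frac{3^{\frac{3}{4}} \sqrt[4]{5} \left(a + 1\right)^{\frac{3}{4}}}{5} \right)} + C$.

At $a = \frac{2}{3}$ the integrand is identically $0$, so $I(\frac{2}{3}) = 0$. The closed form gives $0$, hence $C = 0$.

Setting $a = \frac{5}{6}$:
$$I = - \frac{3 \log{\left(10 \right)}}{4} + \frac{3 \log{\left(11 \right)}}{4}.$$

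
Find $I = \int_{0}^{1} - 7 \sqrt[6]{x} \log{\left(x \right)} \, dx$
$\frac{36}{7}$

Begin with the known integral
$$J(a) = \int_{0}^{1} - 7 x^{a} \, dx = - \frac{7}{a + 1}.$$

Differentiating under the integral sign brings down a factor of $\ln x$:
$$\frac{dJ}{da} = \int_{0}^{1} - 7 x^{a} \log{\left(x \right)} \, dx = \frac{7}{\left(a + 1\right)^{2}}.$$

The integral on the left is $I$, so $I = \frac{7}{\left(a + 1\right)^{2}}$.

Setting $a = \frac{1}{6}$:
$$I = \frac{36}{7}.$$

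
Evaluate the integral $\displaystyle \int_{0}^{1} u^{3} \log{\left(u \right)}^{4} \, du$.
$\frac{3}{128}$

Begin with the known integral
$$J(a) = \int_{0}^{1} u^{a} \, du = \frac{1}{a + 1}.$$

Differentiating under the integral sign brings down a factor of $\ln u$:
$$\frac{dJ}{da} = \int_{0}^{1} u^{a} \log{\left(u \right)} \, du = - \frac{1}{\left(a + 1\right)^{2}}.$$

Repeating $4$ times in total — each differentiation brings down another $\ln u$ — gives
$$\frac{d^{4}J}{da^{4}} = \int_{0}^{1} u^{a} \log{\left(u \right)}^{4} \, du = \frac{24}{\left(a + 1\right)^{5}},$$
and the integrand here is exactly the target integrand, so $I = \frac{24}{\left(a + 1\right)^{5}}$.

Setting $a = 3$:
$$I = \frac{3}{128}.$$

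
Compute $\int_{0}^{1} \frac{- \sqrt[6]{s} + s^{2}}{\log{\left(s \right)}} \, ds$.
$\log{\left(\frac{18}{7} \right)}$

Consider the one-parameter family: let $I(a) = \int_{0}^{1} \frac{- \sqrt[6]{s} + s^{a}}{\log{\left(s \right)}} \, ds$.

Since $\dfrac{\partial}{\partial a}\,s^{a} = s^{a} \ln s$, the $\ln s$ in the denominator cancels and
$$\frac{dI}{da} = \int_{0}^{1} s^{a} \, ds = \left[\frac{s^{a+1}}{a+1}\right]_0^1 = \frac{1}{a + 1}.$$

Integrating with respect to $a$ gives $I(a) = \log{\left(\frac{6 a}{7} + \frac{6}{7} \right)} + C$.

At $a = \frac{1}{6}$ the integrand is identically $0$, so $I(\frac{1}{6}) = 0$. The closed form gives $0$, hence $C = 0$.

Setting $a = 2$:
$$I = \log{\left(\frac{18}{7} \right)}.$$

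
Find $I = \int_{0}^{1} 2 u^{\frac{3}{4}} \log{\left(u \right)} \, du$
$- \frac{32}{49}$

Begin with the known integral
$$J(a) = \int_{0}^{1} 2 u^{a} \, du = \frac{2}{a + 1}.$$

Differentiating under the integral sign brings down a factor of $\ln u$:
$$\frac{dJ}{da} = \int_{0}^{1} 2 u^{a} \log{\left(u \right)} \, du = - \frac{2}{\left(a + 1\right)^{2}}.$$

The integral on the left is $I$, so $I = - \frac{2}{\left(a + 1\right)^{2}}$.

Setting $a = \frac{3}{4}$:
$$I = - \frac{32}{49}.$$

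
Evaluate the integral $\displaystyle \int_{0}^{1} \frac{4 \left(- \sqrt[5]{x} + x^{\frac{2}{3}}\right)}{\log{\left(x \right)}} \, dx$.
$- \log{\left(\frac{104976}{390625} \right)}$

Introduce a parameter $a$ in the exponent: let $I(a) = \int_{0}^{1} \frac{4 \left(x^{\frac{2}{3}} - x^{a}\right)}{\log{\left(x \right)}} \, dx$.

Since $\dfrac{\partial}{\partial a}\,x^{a} = x^{a} \ln x$, the $\ln x$ in the denominator cancels and
$$\frac{dI}{da} = \int_{0}^{1} -4 x^{a} \, dx = -4 \left[\frac{x^{a+1}}{a+1}\right]_0^1 = - \frac{4}{a + 1}.$$

Integrating with respect to $a$ gives $I(a) = - \log{\left(\frac{81 \left(a + 1\right)^{4}}{625} \right)} + C$.

At $a = \frac{2}{3}$ the integrand is identically $0$, so $I(\frac{2}{3}) = 0$. The closed form gives $0$, hence $C = 0$.

Setting $a = \frac{1}{5}$:
$$I = - \log{\left(\frac{104976}{390625} \right)}.$$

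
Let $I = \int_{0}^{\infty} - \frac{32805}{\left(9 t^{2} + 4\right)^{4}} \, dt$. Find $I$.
$- \frac{54675 \pi}{4096}$

Begin with the known result
$$J(a) = \int_{0}^{\infty} - \frac{5}{a^{2} + t^{2}} \, dt = - \frac{5 \pi}{2 a}.$$

Differentiating under the integral sign with respect to $a$,
$$\frac{dJ}{da} = \int_{0}^{\infty} \frac{10 a}{\left(a^{2} + t^{2}\right)^{2}} \, dt = \frac{5 \pi}{2 a^{2}},$$
so $\int_{0}^{\infty} - \frac{5}{\left(a^{2} + t^{2}\right)^{2}} \, dt = - \frac{5 \pi}{4 a^{3}}$.

Repeating — each differentiation of $1/(t^2+a^2)^j$ produces $-2ja/(t^2+a^2)^{j+1}$ — and dividing through by $-2ja$ at each step yields, after $3$ differentiations in total,
$$\int_{0}^{\infty} - \frac{5}{\left(a^{2} + t^{2}\right)^{4}} \, dt = - \frac{25 \pi}{32 a^{7}}.$$

Setting $a = \frac{2}{3}$:
$$I = - \frac{54675 \pi}{4096}.$$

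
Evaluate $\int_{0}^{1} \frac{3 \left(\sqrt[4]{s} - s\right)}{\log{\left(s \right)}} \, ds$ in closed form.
$- \log{\left(\frac{512}{125} \right)}$

Introduce a parameter $a$ in the exponent: let $I(a) = \int_{0}^{1} \frac{3 \left(\sqrt[4]{s} - s^{a}\right)}{\log{\left(s \right)}} \, ds$.

Since $\dfrac{\partial}{\partial a}\,s^{a} = s^{a} \ln s$, the $\ln s$ in the denominator cancels and
$$\frac{dI}{da} = \int_{0}^{1} -3 s^{a} \, ds = -3 \left[\frac{s^{a+1}}{a+1}\right]_0^1 = - \frac{3}{a + 1}.$$

Integrating with respect to $a$ gives $I(a) = - \log{\left(\frac{64 \left(a + 1\right)^{3}}{125} \right)} + C$.

At $a = \frac{1}{4}$ the integrand is identically $0$, so $I(\frac{1}{4}) = 0$. The closed form gives $0$, hence $C = 0$.

Setting $a = 1$:
$$I = - \log{\left(\frac{512}{125} \right)}.$$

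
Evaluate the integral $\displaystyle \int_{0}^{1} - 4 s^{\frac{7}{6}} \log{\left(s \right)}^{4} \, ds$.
$- \frac{746496}{371293}$

Begin with the known integral
$$J(a) = \int_{0}^{1} - 4 s^{a} \, ds = - \frac{4}{a + 1}.$$

Differentiating under the integral sign brings down a factor of $\ln s$:
$$\frac{dJ}{da} = \int_{0}^{1} - 4 s^{a} \log{\left(s \right)} \, ds = \frac{4}{\left(a + 1\right)^{2}}.$$

Repeating $4$ times in total — each differentiation brings down another $\ln s$ — gives
$$\frac{d^{4}J}{da^{4}} = \int_{0}^{1} - 4 s^{a} \log{\left(s \right)}^{4} \, ds = - \frac{96}{\left(a + 1\right)^{5}},$$
and the integrand here is exactly the target integrand, so $I = - \frac{96}{\left(a + 1\right)^{5}}$.

Setting $a = \frac{7}{6}$:
$$I = - \frac{746496}{371293}.$$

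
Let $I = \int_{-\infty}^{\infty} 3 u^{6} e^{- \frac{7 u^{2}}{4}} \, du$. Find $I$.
$\frac{720 \sqrt{7} \sqrt{\pi}}{2401}$

Begin with the known integral
$$J(a) = \int_{-\infty}^{\infty} 3 e^{- a u^{2}} \, du = \frac{3 \sqrt{\pi}}{\sqrt{a}}.$$

Differentiating under the integral sign brings down a factor of $(-u^2)$:
$$\frac{dJ}{da} = \int_{-\infty}^{\infty} - 3 u^{2} e^{- a u^{2}} \, du = - \frac{3 \sqrt{\pi}}{2 a^{\frac{3}{2}}}.$$

Repeating $3$ times in total — each differentiation brings down another $(-u^2)$ — gives
$$\frac{d^{3}J}{da^{3}} = \int_{-\infty}^{\infty} - 3 u^{6} e^{- a u^{2}} \, du = - \frac{45 \sqrt{\pi}}{8 a^{\frac{7}{2}}},$$
and the integrand here is $(-1)^{3}$ times the target integrand, so $I = (-1)^{3}\,\frac{d^{3}J}{da^{3}} = \frac{45 \sqrt{\pi}}{8 a^{\frac{7}{2}}}$.

Setting $a = \frac{7}{4}$:
$$I = \frac{720 \sqrt{7} \sqrt{\pi}}{2401}.$$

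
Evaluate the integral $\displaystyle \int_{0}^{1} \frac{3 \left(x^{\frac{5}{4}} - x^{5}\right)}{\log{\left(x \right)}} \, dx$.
$\log{\left(\frac{27}{512} \right)}$

Replace the exponent $\frac{5}{4}$ by a parameter $a$: let $I(a) = \int_{0}^{1} \frac{3 \left(- x^{5} + x^{a}\right)}{\log{\left(x \right)}} \, dx$.

Since $\dfrac{\partial}{\partial a}\,x^{a} = x^{a} \ln x$, the $\ln x$ in the denominator cancels and
$$\frac{dI}{da} = \int_{0}^{1} 3 x^{a} \, dx = 3 \left[\frac{x^{a+1}}{a+1}\right]_0^1 = \frac{3}{a + 1}.$$

Integrating with respect to $a$ gives $I(a) = \log{\left(\frac{\left(a + 1\right)^{3}}{216} \right)} + C$.

At $a = 5$ the integrand is identically $0$, so $I(5) = 0$. The closed form gives $0$, hence $C = 0$.

Setting $a = \frac{5}{4}$:
$$I = \log{\left(\frac{27}{512} \right)}.$$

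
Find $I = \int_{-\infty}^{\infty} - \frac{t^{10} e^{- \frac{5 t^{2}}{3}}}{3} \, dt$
$- \frac{15309 \sqrt{15} \sqrt{\pi}}{100000}$

Begin with the known integral
$$J(a) = \int_{-\infty}^{\infty} - \frac{e^{- a t^{2}}}{3} \, dt = - \frac{\sqrt{\pi}}{3 \sqrt{a}}.$$

Differentiating under the integral sign brings down a factor of $(-t^2)$:
$$\frac{dJ}{da} = \int_{-\infty}^{\infty} \frac{t^{2} e^{- a t^{2}}}{3} \, dt = \frac{\sqrt{\pi}}{6 a^{\frac{3}{2}}}.$$

Repeating $5$ times in total — each differentiation brings down another $(-t^2)$ — gives
$$\frac{d^{5}J}{da^{5}} = \int_{-\infty}^{\infty} \frac{t^{10} e^{- a t^{2}}}{3} \, dt = \frac{315 \sqrt{\pi}}{32 a^{\frac{11}{2}}},$$
and the integrand here is $(-1)^{5}$ times the target integrand, so $I = (-1)^{5}\,\frac{d^{5}J}{da^{5}} = - \frac{315 \sqrt{\pi}}{32 a^{\frac{11}{2}}}$.

Setting $a = \frac{5}{3}$:
$$I = - \frac{15309 \sqrt{15} \sqrt{\pi}}{100000}.$$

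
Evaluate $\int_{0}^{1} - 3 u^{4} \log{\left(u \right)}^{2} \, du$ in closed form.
$- \frac{6}{125}$

Begin with the known integral
$$J(a) = \int_{0}^{1} - 3 u^{a} \, du = - \frac{3}{a + 1}.$$

Differentiating under the integral sign brings down a factor of $\ln u$:
$$\frac{dJ}{da} = \int_{0}^{1} - 3 u^{a} \log{\left(u \right)} \, du = \frac{3}{\left(a + 1\right)^{2}}.$$

Repeating twice in total — each differentiation brings down another $\ln u$ — gives
$$\frac{d^{2}J}{da^{2}} = \int_{0}^{1} - 3 u^{a} \log{\left(u \right)}^{2} \, du = - \frac{6}{\left(a + 1\right)^{3}},$$
and the integrand here is exactly the target integrand, so $I = - \frac{6}{\left(a + 1\right)^{3}}$.

Setting $a = 4$:
$$I = - \frac{6}{125}.$$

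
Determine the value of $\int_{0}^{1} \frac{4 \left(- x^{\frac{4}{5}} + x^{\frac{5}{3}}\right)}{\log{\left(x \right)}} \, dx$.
$- \log{\left(\frac{531441}{2560000} \right)}$

Introduce a parameter $a$ in the exponent: let $I(a) = \int_{0}^{1} \frac{4 \left(x^{\frac{5}{3}} - x^{a}\right)}{\log{\left(x \right)}} \, dx$.

Since $\dfrac{\partial}{\partial a}\,x^{a} = x^{a} \ln x$, the $\ln x$ in the denominator cancels and
$$\frac{dI}{da} = \int_{0}^{1} -4 x^{a} \, dx = -4 \left[\frac{x^{a+1}}{a+1}\right]_0^1 = - \frac{4}{a + 1}.$$

Integrating with respect to $a$ gives $I(a) = - \log{\left(\frac{81 \left(a + 1\right)^{4}}{4096} \right)} + C$.

At $a = \frac{5}{3}$ the integrand is identically $0$, so $I(\frac{5}{3}) = 0$. The closed form gives $0$, hence $C = 0$.

Setting $a = \frac{4}{5}$:
$$I = - \log{\left(\frac{531441}{2560000} \right)}.$$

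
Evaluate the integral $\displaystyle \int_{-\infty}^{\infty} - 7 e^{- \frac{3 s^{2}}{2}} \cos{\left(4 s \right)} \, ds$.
$- \frac{7 \sqrt{6} \sqrt{\pi}}{3 e^{\frac{8}{3}}}$

Let $b$ denote the cosine frequency and define $I(b) = \int_{-\infty}^{\infty} - 7 e^{- \frac{3 s^{2}}{2}} \cos{\left(b s \right)} \, ds$.

Differentiating under the integral sign,
$$I'(b) = \int_{-\infty}^{\infty} 7 s e^{- \frac{3 s^{2}}{2}} \sin{\left(b s \right)} \, ds.$$

Integrate $\int_{-\infty}^{\infty} s \sin(b s)\, e^{- \frac{3 s^{2}}{2}}\, ds$ by parts with $u = \sin(b s)$ and $dv = s\, e^{- \frac{3 s^{2}}{2}}\, ds$, giving $v = - \frac{e^{- \frac{3 s^{2}}{2}}}{3}$. The boundary term vanishes and
$$\int_{-\infty}^{\infty} s \sin(b s)\, e^{- \frac{3 s^{2}}{2}}\, ds = \frac{b}{3} \int_{-\infty}^{\infty} \cos(b s)\, e^{- \frac{3 s^{2}}{2}}\, ds,$$
so $I'(b) = - \frac{b}{3}\, I(b)$.

This is a separable first-order ODE; solving with the initial condition $I(0) = \int_{-\infty}^{\infty} - 7 e^{- \frac{3 s^{2}}{2}}\,ds = - \frac{7 \sqrt{6} \sqrt{\pi}}{3}$ gives
$$I(b) = - \frac{7 \sqrt{6} \sqrt{\pi} e^{- \frac{b^{2}}{6}}}{3}.$$

Setting $b = 4$:
$$I = - \frac{7 \sqrt{6} \sqrt{\pi}}{3 e^{\frac{8}{3}}}.$$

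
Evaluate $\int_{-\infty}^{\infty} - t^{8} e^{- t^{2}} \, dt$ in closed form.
$- \frac{105 \sqrt{\pi}}{16}$

Start from the elementary integral
$$J(a) = \int_{-\infty}^{\infty} - e^{- a t^{2}} \, dt = - \frac{\sqrt{\pi}}{\sqrt{a}}.$$

Differentiating under the integral sign brings down a factor of $(-t^2)$:
$$\frac{dJ}{da} = \int_{-\infty}^{\infty} t^{2} e^{- a t^{2}} \, dt = \frac{\sqrt{\pi}}{2 a^{\frac{3}{2}}}.$$

Repeating $4$ times in total — each differentiation brings down another $(-t^2)$ — gives
$$\frac{d^{4}J}{da^{4}} = \int_{-\infty}^{\infty} - t^{8} e^{- a t^{2}} \, dt = - \frac{105 \sqrt{\pi}}{16 a^{\frac{9}{2}}},$$
and the integrand here is exactly the target integrand, so $I = - \frac{105 \sqrt{\pi}}{16 a^{\frac{9}{2}}}$.

Setting $a = 1$:
$$I = - \frac{105 \sqrt{\pi}}{16}.$$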